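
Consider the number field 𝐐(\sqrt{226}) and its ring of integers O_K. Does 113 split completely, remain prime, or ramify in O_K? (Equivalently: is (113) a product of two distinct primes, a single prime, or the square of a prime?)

113 is ramified

d = 226 ≡ 2 (mod 4), so O_K = ℤ[√226] and disc(K) = 4d = 904.
Ramification test: 113 | 904. The prime 113 ramifies in K.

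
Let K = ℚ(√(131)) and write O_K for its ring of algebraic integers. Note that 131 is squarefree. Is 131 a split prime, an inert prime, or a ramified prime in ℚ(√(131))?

ramifies in O_K

131 mod 4 = 3, hence disc K = 4·131 = 524 and O_K = ℤ[√131].
Ramification test: 131 | 524. The prime 131 ramifies in K.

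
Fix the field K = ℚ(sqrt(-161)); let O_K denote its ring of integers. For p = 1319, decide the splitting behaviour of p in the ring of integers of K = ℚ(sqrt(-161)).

1319 splits in O_K

-161 mod 4 = 3, hence disc K = 4·(-161) = -644 and O_K = ℤ[√-161].
Since gcd(1319, -644) = 1 the prime 1319 does not ramify.
Compute (-161/1319) via Euler: 1158^((1319-1)/2) mod 1319 = 1, so (-161/1319) = 1.
d is a quadratic residue mod p, hence 1319 splits in O_K.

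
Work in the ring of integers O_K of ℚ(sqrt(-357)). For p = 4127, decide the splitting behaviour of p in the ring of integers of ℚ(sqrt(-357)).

-357 mod 4 = 3, hence disc K = 4·(-357) = -1428 and O_K = ℤ[√-357].
4127 ∤ -1428, so 4127 is unramified.
Euler's criterion: (-357)^2063 mod 4127 = 1. Thus (-357|4127) = 1.
Legendre symbol 1 ⇒ 4127 is split.

split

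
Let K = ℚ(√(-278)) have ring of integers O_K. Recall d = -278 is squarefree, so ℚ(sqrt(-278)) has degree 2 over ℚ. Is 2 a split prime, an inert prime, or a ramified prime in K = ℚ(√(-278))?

2 is ramified

d = -278 ≡ 2 (mod 4), so O_K = ℤ[√-278] and disc(K) = 4d = -1112.
2 divides disc(K) = -1112, so 2 ramifies.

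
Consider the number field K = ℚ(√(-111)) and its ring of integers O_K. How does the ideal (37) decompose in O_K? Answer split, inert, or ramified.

Since -111 ≡ 1 mod 4, the ring of integers is ℤ[(1+√-111)/2] with discriminant -111.
disc(K) = -111 = 37·(-3), so p = 37 is ramified.

ramifies in O_K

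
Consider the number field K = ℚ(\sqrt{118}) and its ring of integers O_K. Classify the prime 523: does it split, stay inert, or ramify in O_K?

523 splits in O_K

118 mod 4 = 2, hence disc K = 4·118 = 472 and O_K = ℤ[√118].
disc(K) = 472 is not divisible by 523; 523 is unramified.
Compute (118/523) via Euler: 118^((523-1)/2) mod 523 = 1, so (118/523) = 1.
(118/523) = 1, so 523 splits.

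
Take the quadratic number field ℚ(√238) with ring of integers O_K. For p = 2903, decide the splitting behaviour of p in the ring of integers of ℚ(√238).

split

238 mod 4 = 2, hence disc K = 4·238 = 952 and O_K = ℤ[√238].
disc(K) = 952 is not divisible by 2903; 2903 is unramified.
(238/2903) = 238^1451 mod 2903 = 1, giving Legendre symbol 1.
d is a quadratic residue mod p, hence 2903 splits in O_K.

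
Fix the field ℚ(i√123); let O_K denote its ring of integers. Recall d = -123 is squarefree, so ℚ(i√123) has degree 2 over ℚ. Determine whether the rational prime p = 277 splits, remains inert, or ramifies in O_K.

d = -123 ≡ 1 (mod 4), so O_K = ℤ[(1+√-123)/2] and disc(K) = d = -123.
277 ∤ -123, so 277 is unramified.
Legendre symbol by Euler's criterion: (-123/277) ≡ (-123)^138 ≡ 1 (mod 277), i.e. (-123/277) = 1.
Legendre symbol 1 ⇒ 277 is split.

p splits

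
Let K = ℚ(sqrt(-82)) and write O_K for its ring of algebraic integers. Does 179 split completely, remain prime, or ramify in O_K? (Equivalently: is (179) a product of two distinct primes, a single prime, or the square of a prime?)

d = -82 ≡ 2 (mod 4), so O_K = ℤ[√-82] and disc(K) = 4d = -328.
disc(K) = -328 is not divisible by 179; 179 is unramified.
Compute (-82/179) via Euler: 97^((179-1)/2) mod 179 = 178, so (-82/179) = -1.
Legendre symbol -1 ⇒ 179 is inert.

inert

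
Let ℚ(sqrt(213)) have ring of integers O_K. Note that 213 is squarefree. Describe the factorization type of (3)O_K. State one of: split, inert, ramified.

3 is ramified

Since 213 ≡ 1 mod 4, the ring of integers is ℤ[(1+√213)/2] with discriminant 213.
disc(K) = 213 = 3·71, so p = 3 is ramified.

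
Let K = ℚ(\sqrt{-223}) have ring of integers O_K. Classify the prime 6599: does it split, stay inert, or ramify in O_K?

p splits

d = -223 ≡ 1 (mod 4), so O_K = ℤ[(1+√-223)/2] and disc(K) = d = -223.
disc(K) = -223 is not divisible by 6599; 6599 is unramified.
Euler's criterion: (-223)^3299 mod 6599 = 1. Thus (-223|6599) = 1.
Legendre symbol 1 ⇒ 6599 is split.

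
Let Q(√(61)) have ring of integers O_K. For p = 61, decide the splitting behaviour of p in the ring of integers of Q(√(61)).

Since 61 ≡ 1 mod 4, the ring of integers is ℤ[(1+√61)/2] with discriminant 61.
disc(K) = 61 = 61·1, so p = 61 is ramified.

61 is ramified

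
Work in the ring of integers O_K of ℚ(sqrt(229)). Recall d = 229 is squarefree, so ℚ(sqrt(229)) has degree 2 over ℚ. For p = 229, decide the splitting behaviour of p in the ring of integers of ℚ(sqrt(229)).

229 mod 4 = 1, hence disc K = 229 and O_K = ℤ[(1+√229)/2].
229 divides disc(K) = 229, so 229 ramifies.

229 is ramified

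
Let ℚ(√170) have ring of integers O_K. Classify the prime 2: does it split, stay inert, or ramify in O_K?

Since 170 ≢ 1 mod 4, the ring of integers is ℤ[√170] with discriminant 4·170 = 680.
disc(K) = 680 = 2·340, so p = 2 is ramified.

p ramifies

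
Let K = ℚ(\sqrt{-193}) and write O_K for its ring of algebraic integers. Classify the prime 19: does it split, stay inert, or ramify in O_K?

-193 mod 4 = 3, hence disc K = 4·(-193) = -772 and O_K = ℤ[√-193].
Since gcd(19, -772) = 1 the prime 19 does not ramify.
Euler's criterion: (-193)^9 mod 19 = 1. Thus (-193|19) = 1.
Legendre symbol 1 ⇒ 19 is split.

split — (19) = 𝔭₁𝔭₂ with 𝔭₁ ≠ 𝔭₂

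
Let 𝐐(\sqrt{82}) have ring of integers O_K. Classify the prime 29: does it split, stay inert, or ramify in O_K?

d = 82 ≡ 2 (mod 4), so O_K = ℤ[√82] and disc(K) = 4d = 328.
disc(K) = 328 is not divisible by 29; 29 is unramified.
(82/29) = 24^14 mod 29 = 1, giving Legendre symbol 1.
(82/29) = 1, so 29 splits.

split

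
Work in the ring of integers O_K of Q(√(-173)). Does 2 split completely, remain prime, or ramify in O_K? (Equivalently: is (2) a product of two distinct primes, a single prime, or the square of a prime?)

ramified

-173 mod 4 = 3, hence disc K = 4·(-173) = -692 and O_K = ℤ[√-173].
2 divides disc(K) = -692, so 2 ramifies.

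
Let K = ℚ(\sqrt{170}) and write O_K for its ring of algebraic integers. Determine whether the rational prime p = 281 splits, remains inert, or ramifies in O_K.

splits completely

Since 170 ≢ 1 mod 4, the ring of integers is ℤ[√170] with discriminant 4·170 = 680.
Since gcd(281, 680) = 1 the prime 281 does not ramify.
Legendre symbol by Euler's criterion: (170/281) ≡ 170^140 ≡ 1 (mod 281), i.e. (170/281) = 1.
(170/281) = 1, so 281 splits.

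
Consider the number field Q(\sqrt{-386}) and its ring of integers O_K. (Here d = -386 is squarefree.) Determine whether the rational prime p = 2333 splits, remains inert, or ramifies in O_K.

Since -386 ≢ 1 mod 4, the ring of integers is ℤ[√-386] with discriminant 4·(-386) = -1544.
2333 ∤ -1544, so 2333 is unramified.
Compute (-386/2333) via Euler: 1947^((2333-1)/2) mod 2333 = 1, so (-386/2333) = 1.
(-386/2333) = 1, so 2333 splits.

splits completely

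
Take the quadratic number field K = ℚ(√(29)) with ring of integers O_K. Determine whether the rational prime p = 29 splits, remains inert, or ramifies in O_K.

ramifies in O_K

Since 29 ≡ 1 mod 4, the ring of integers is ℤ[(1+√29)/2] with discriminant 29.
disc(K) = 29 = 29·1, so p = 29 is ramified.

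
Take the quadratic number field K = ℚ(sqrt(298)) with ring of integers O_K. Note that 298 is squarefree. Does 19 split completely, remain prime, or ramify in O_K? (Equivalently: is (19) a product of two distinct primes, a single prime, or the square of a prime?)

298 mod 4 = 2, hence disc K = 4·298 = 1192 and O_K = ℤ[√298].
19 ∤ 1192, so 19 is unramified.
Legendre symbol by Euler's criterion: (298/19) ≡ 298^9 ≡ 18 (mod 19), i.e. (298/19) = -1.
d is a non-residue mod p, hence 19 remains inert in O_K.

19 remains inert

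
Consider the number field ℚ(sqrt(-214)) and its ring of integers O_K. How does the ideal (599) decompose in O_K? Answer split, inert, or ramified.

split — (599) = 𝔭₁𝔭₂ with 𝔭₁ ≠ 𝔭₂

d = -214 ≡ 2 (mod 4), so O_K = ℤ[√-214] and disc(K) = 4d = -856.
disc(K) = -856 is not divisible by 599; 599 is unramified.
Legendre symbol by Euler's criterion: (-214/599) ≡ (-214)^299 ≡ 1 (mod 599), i.e. (-214/599) = 1.
Legendre symbol 1 ⇒ 599 is split.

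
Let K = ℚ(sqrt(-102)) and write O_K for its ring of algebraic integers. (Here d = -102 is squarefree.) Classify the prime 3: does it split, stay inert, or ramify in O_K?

Since -102 ≢ 1 mod 4, the ring of integers is ℤ[√-102] with discriminant 4·(-102) = -408.
disc(K) = -408 = 3·(-136), so p = 3 is ramified.

p ramifies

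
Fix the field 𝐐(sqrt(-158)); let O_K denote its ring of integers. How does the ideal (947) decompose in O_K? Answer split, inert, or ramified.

split

d = -158 ≡ 2 (mod 4), so O_K = ℤ[√-158] and disc(K) = 4d = -632.
Since gcd(947, -632) = 1 the prime 947 does not ramify.
(-158/947) = 789^473 mod 947 = 1, giving Legendre symbol 1.
Legendre symbol 1 ⇒ 947 is split.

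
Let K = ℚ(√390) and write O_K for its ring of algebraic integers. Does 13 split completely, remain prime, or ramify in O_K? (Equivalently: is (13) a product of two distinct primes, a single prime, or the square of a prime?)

390 mod 4 = 2, hence disc K = 4·390 = 1560 and O_K = ℤ[√390].
13 divides disc(K) = 1560, so 13 ramifies.

ramified — (13) = 𝔭²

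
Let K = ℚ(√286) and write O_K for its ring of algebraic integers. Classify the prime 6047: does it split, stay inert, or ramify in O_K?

remains prime (inert)

Since 286 ≢ 1 mod 4, the ring of integers is ℤ[√286] with discriminant 4·286 = 1144.
disc(K) = 1144 is not divisible by 6047; 6047 is unramified.
Legendre symbol by Euler's criterion: (286/6047) ≡ 286^3023 ≡ 6046 (mod 6047), i.e. (286/6047) = -1.
Legendre symbol -1 ⇒ 6047 is inert.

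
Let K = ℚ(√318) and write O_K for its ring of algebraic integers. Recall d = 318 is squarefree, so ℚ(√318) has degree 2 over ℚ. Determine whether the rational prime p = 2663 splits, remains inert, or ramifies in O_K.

2663 splits in O_K

d = 318 ≡ 2 (mod 4), so O_K = ℤ[√318] and disc(K) = 4d = 1272.
disc(K) = 1272 is not divisible by 2663; 2663 is unramified.
Compute (318/2663) via Euler: 318^((2663-1)/2) mod 2663 = 1, so (318/2663) = 1.
(318/2663) = 1, so 2663 splits.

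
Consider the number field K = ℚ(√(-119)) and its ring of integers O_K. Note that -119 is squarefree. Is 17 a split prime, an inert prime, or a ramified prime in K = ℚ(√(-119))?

ramifies in O_K

Since -119 ≡ 1 mod 4, the ring of integers is ℤ[(1+√-119)/2] with discriminant -119.
17 divides disc(K) = -119, so 17 ramifies.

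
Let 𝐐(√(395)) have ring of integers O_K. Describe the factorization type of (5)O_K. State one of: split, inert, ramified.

395 mod 4 = 3, hence disc K = 4·395 = 1580 and O_K = ℤ[√395].
disc(K) = 1580 = 5·316, so p = 5 is ramified.

ramified — (5) = 𝔭²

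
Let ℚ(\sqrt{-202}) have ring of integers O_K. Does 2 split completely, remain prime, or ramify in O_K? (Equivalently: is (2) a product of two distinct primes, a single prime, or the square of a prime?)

ramified — (2) = 𝔭²

Since -202 ≢ 1 mod 4, the ring of integers is ℤ[√-202] with discriminant 4·(-202) = -808.
2 divides disc(K) = -808, so 2 ramifies.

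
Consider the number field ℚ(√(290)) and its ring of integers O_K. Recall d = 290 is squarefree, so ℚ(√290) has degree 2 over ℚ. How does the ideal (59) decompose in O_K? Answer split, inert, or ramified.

p is inert

Since 290 ≢ 1 mod 4, the ring of integers is ℤ[√290] with discriminant 4·290 = 1160.
59 ∤ 1160, so 59 is unramified.
(290/59) = 54^29 mod 59 = 58, giving Legendre symbol -1.
(290/59) = -1, so 59 is inert.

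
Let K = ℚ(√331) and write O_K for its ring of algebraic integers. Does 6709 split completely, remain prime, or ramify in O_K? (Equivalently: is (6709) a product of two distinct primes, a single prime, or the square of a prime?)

splits completely

Since 331 ≢ 1 mod 4, the ring of integers is ℤ[√331] with discriminant 4·331 = 1324.
disc(K) = 1324 is not divisible by 6709; 6709 is unramified.
Euler's criterion: 331^3354 mod 6709 = 1. Thus (331|6709) = 1.
Legendre symbol 1 ⇒ 6709 is split.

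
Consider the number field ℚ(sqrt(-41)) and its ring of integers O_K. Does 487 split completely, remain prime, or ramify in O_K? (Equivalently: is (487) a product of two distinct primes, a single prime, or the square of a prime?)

-41 mod 4 = 3, hence disc K = 4·(-41) = -164 and O_K = ℤ[√-41].
487 ∤ -164, so 487 is unramified.
(-41/487) = 446^243 mod 487 = 486, giving Legendre symbol -1.
Legendre symbol -1 ⇒ 487 is inert.

remains prime (inert)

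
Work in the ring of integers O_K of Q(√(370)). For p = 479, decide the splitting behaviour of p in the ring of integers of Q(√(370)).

370 mod 4 = 2, hence disc K = 4·370 = 1480 and O_K = ℤ[√370].
disc(K) = 1480 is not divisible by 479; 479 is unramified.
Compute (370/479) via Euler: 370^((479-1)/2) mod 479 = 478, so (370/479) = -1.
d is a non-residue mod p, hence 479 remains inert in O_K.

479 remains inert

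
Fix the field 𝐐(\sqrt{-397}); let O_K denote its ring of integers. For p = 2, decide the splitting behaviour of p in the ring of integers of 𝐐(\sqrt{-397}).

Since -397 ≢ 1 mod 4, the ring of integers is ℤ[√-397] with discriminant 4·(-397) = -1588.
2 divides disc(K) = -1588, so 2 ramifies.

2 is ramified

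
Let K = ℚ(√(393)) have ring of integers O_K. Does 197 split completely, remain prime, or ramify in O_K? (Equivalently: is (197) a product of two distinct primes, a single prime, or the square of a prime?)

split

d = 393 ≡ 1 (mod 4), so O_K = ℤ[(1+√393)/2] and disc(K) = d = 393.
disc(K) = 393 is not divisible by 197; 197 is unramified.
Legendre symbol by Euler's criterion: (393/197) ≡ 393^98 ≡ 1 (mod 197), i.e. (393/197) = 1.
Legendre symbol 1 ⇒ 197 is split.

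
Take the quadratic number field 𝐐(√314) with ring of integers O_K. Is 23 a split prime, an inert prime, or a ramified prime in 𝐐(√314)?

inert

d = 314 ≡ 2 (mod 4), so O_K = ℤ[√314] and disc(K) = 4d = 1256.
23 ∤ 1256, so 23 is unramified.
Compute (314/23) via Euler: 15^((23-1)/2) mod 23 = 22, so (314/23) = -1.
(314/23) = -1, so 23 is inert.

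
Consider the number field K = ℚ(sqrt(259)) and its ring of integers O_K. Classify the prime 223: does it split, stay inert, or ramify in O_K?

split — (223) = 𝔭₁𝔭₂ with 𝔭₁ ≠ 𝔭₂

259 mod 4 = 3, hence disc K = 4·259 = 1036 and O_K = ℤ[√259].
Since gcd(223, 1036) = 1 the prime 223 does not ramify.
Legendre symbol by Euler's criterion: (259/223) ≡ 259^111 ≡ 1 (mod 223), i.e. (259/223) = 1.
Legendre symbol 1 ⇒ 223 is split.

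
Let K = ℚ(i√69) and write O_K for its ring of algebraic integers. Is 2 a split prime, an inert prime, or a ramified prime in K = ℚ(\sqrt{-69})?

d = -69 ≡ 3 (mod 4), so O_K = ℤ[√-69] and disc(K) = 4d = -276.
Ramification test: 2 | -276. The prime 2 ramifies in K.

ramified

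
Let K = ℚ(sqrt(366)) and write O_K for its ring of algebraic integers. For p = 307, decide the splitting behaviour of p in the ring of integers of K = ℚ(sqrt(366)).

Since 366 ≢ 1 mod 4, the ring of integers is ℤ[√366] with discriminant 4·366 = 1464.
Since gcd(307, 1464) = 1 the prime 307 does not ramify.
(366/307) = 59^153 mod 307 = 306, giving Legendre symbol -1.
(366/307) = -1, so 307 is inert.

inert — (307) stays prime in O_K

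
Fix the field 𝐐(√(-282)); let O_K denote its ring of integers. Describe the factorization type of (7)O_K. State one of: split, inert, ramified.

-282 mod 4 = 2, hence disc K = 4·(-282) = -1128 and O_K = ℤ[√-282].
disc(K) = -1128 is not divisible by 7; 7 is unramified.
Compute (-282/7) via Euler: 5^((7-1)/2) mod 7 = 6, so (-282/7) = -1.
(-282/7) = -1, so 7 is inert.

remains prime (inert)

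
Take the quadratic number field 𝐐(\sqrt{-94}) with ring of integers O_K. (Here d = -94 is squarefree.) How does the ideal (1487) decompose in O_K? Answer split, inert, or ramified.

d = -94 ≡ 2 (mod 4), so O_K = ℤ[√-94] and disc(K) = 4d = -376.
1487 ∤ -376, so 1487 is unramified.
Legendre symbol by Euler's criterion: (-94/1487) ≡ (-94)^743 ≡ 1486 (mod 1487), i.e. (-94/1487) = -1.
d is a non-residue mod p, hence 1487 remains inert in O_K.

inert — (1487) stays prime in O_K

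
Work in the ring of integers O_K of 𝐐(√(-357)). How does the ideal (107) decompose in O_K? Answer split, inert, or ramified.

107 remains inert

d = -357 ≡ 3 (mod 4), so O_K = ℤ[√-357] and disc(K) = 4d = -1428.
disc(K) = -1428 is not divisible by 107; 107 is unramified.
Compute (-357/107) via Euler: 71^((107-1)/2) mod 107 = 106, so (-357/107) = -1.
(-357/107) = -1, so 107 is inert.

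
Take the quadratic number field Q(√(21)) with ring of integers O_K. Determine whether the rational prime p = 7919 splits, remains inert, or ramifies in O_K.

Since 21 ≡ 1 mod 4, the ring of integers is ℤ[(1+√21)/2] with discriminant 21.
disc(K) = 21 is not divisible by 7919; 7919 is unramified.
(21/7919) = 21^3959 mod 7919 = 7918, giving Legendre symbol -1.
d is a non-residue mod p, hence 7919 remains inert in O_K.

inert — (7919) stays prime in O_K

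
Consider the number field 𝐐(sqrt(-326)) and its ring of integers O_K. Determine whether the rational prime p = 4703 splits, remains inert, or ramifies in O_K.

d = -326 ≡ 2 (mod 4), so O_K = ℤ[√-326] and disc(K) = 4d = -1304.
disc(K) = -1304 is not divisible by 4703; 4703 is unramified.
Compute (-326/4703) via Euler: 4377^((4703-1)/2) mod 4703 = 4702, so (-326/4703) = -1.
(-326/4703) = -1, so 4703 is inert.

p is inert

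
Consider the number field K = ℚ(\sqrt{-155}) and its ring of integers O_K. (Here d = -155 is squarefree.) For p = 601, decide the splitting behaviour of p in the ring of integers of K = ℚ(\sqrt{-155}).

p is inert

Since -155 ≡ 1 mod 4, the ring of integers is ℤ[(1+√-155)/2] with discriminant -155.
601 ∤ -155, so 601 is unramified.
Euler's criterion: (-155)^300 mod 601 = 600. Thus (-155|601) = -1.
d is a non-residue mod p, hence 601 remains inert in O_K.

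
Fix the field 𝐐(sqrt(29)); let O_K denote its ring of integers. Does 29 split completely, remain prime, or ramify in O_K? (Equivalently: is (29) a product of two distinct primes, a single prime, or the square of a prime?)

Since 29 ≡ 1 mod 4, the ring of integers is ℤ[(1+√29)/2] with discriminant 29.
Ramification test: 29 | 29. The prime 29 ramifies in K.

29 is ramified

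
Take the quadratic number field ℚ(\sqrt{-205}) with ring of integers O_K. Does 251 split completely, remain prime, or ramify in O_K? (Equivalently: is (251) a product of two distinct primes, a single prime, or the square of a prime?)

-205 mod 4 = 3, hence disc K = 4·(-205) = -820 and O_K = ℤ[√-205].
disc(K) = -820 is not divisible by 251; 251 is unramified.
(-205/251) = 46^125 mod 251 = 250, giving Legendre symbol -1.
Legendre symbol -1 ⇒ 251 is inert.

251 remains inert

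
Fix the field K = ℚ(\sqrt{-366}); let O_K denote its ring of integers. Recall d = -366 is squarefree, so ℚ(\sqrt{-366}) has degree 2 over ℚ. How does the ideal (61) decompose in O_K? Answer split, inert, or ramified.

ramifies in O_K

d = -366 ≡ 2 (mod 4), so O_K = ℤ[√-366] and disc(K) = 4d = -1464.
Ramification test: 61 | -1464. The prime 61 ramifies in K.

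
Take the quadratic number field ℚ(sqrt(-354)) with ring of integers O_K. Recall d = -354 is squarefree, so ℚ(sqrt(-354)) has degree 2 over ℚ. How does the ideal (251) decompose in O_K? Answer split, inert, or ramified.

inert

-354 mod 4 = 2, hence disc K = 4·(-354) = -1416 and O_K = ℤ[√-354].
disc(K) = -1416 is not divisible by 251; 251 is unramified.
Euler's criterion: (-354)^125 mod 251 = 250. Thus (-354|251) = -1.
Legendre symbol -1 ⇒ 251 is inert.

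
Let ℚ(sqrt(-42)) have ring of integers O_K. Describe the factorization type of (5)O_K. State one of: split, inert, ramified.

remains prime (inert)

Since -42 ≢ 1 mod 4, the ring of integers is ℤ[√-42] with discriminant 4·(-42) = -168.
Since gcd(5, -168) = 1 the prime 5 does not ramify.
Euler's criterion: (-42)^2 mod 5 = 4. Thus (-42|5) = -1.
(-42/5) = -1, so 5 is inert.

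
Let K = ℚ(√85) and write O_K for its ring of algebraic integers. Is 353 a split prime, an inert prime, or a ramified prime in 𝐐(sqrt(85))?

d = 85 ≡ 1 (mod 4), so O_K = ℤ[(1+√85)/2] and disc(K) = d = 85.
disc(K) = 85 is not divisible by 353; 353 is unramified.
Euler's criterion: 85^176 mod 353 = 352. Thus (85|353) = -1.
Legendre symbol -1 ⇒ 353 is inert.

353 remains inert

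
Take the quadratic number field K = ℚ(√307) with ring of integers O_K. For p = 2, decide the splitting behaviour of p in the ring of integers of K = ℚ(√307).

d = 307 ≡ 3 (mod 4), so O_K = ℤ[√307] and disc(K) = 4d = 1228.
disc(K) = 1228 = 2·614, so p = 2 is ramified.

2 is ramified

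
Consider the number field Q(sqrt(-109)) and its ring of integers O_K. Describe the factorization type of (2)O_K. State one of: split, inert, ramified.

ramified — (2) = 𝔭²

Since -109 ≢ 1 mod 4, the ring of integers is ℤ[√-109] with discriminant 4·(-109) = -436.
Ramification test: 2 | -436. The prime 2 ramifies in K.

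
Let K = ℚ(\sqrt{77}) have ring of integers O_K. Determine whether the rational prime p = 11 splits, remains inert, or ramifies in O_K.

77 mod 4 = 1, hence disc K = 77 and O_K = ℤ[(1+√77)/2].
Ramification test: 11 | 77. The prime 11 ramifies in K.

11 is ramified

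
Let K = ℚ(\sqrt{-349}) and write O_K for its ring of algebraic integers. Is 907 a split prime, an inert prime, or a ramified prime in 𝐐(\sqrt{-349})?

split

Since -349 ≢ 1 mod 4, the ring of integers is ℤ[√-349] with discriminant 4·(-349) = -1396.
Since gcd(907, -1396) = 1 the prime 907 does not ramify.
(-349/907) = 558^453 mod 907 = 1, giving Legendre symbol 1.
d is a quadratic residue mod p, hence 907 splits in O_K.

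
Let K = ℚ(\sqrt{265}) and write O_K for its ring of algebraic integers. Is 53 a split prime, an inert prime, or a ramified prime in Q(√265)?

Since 265 ≡ 1 mod 4, the ring of integers is ℤ[(1+√265)/2] with discriminant 265.
53 divides disc(K) = 265, so 53 ramifies.

p ramifies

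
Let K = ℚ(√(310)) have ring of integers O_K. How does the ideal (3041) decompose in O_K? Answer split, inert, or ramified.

d = 310 ≡ 2 (mod 4), so O_K = ℤ[√310] and disc(K) = 4d = 1240.
Since gcd(3041, 1240) = 1 the prime 3041 does not ramify.
Legendre symbol by Euler's criterion: (310/3041) ≡ 310^1520 ≡ 3040 (mod 3041), i.e. (310/3041) = -1.
(310/3041) = -1, so 3041 is inert.

remains prime (inert)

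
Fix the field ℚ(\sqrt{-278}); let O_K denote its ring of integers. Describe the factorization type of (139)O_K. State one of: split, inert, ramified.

-278 mod 4 = 2, hence disc K = 4·(-278) = -1112 and O_K = ℤ[√-278].
disc(K) = -1112 = 139·(-8), so p = 139 is ramified.

ramified — (139) = 𝔭²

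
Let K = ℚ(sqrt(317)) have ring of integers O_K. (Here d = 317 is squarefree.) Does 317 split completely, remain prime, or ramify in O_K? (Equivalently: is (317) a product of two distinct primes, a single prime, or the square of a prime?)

ramified

d = 317 ≡ 1 (mod 4), so O_K = ℤ[(1+√317)/2] and disc(K) = d = 317.
Ramification test: 317 | 317. The prime 317 ramifies in K.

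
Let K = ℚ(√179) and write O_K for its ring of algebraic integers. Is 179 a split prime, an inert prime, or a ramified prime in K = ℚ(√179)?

ramified

d = 179 ≡ 3 (mod 4), so O_K = ℤ[√179] and disc(K) = 4d = 716.
disc(K) = 716 = 179·4, so p = 179 is ramified.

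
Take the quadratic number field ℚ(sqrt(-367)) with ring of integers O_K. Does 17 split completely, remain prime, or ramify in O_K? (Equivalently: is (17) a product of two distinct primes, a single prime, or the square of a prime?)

inert — (17) stays prime in O_K

d = -367 ≡ 1 (mod 4), so O_K = ℤ[(1+√-367)/2] and disc(K) = d = -367.
17 ∤ -367, so 17 is unramified.
Compute (-367/17) via Euler: 7^((17-1)/2) mod 17 = 16, so (-367/17) = -1.
(-367/17) = -1, so 17 is inert.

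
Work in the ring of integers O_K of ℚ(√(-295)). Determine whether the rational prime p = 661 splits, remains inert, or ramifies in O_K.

p splits

Since -295 ≡ 1 mod 4, the ring of integers is ℤ[(1+√-295)/2] with discriminant -295.
661 ∤ -295, so 661 is unramified.
(-295/661) = 366^330 mod 661 = 1, giving Legendre symbol 1.
d is a quadratic residue mod p, hence 661 splits in O_K.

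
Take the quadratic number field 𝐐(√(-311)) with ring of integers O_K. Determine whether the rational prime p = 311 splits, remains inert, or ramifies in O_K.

311 is ramified

-311 mod 4 = 1, hence disc K = -311 and O_K = ℤ[(1+√-311)/2].
disc(K) = -311 = 311·(-1), so p = 311 is ramified.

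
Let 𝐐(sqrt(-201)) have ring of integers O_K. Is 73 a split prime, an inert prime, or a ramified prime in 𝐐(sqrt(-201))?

split — (73) = 𝔭₁𝔭₂ with 𝔭₁ ≠ 𝔭₂

d = -201 ≡ 3 (mod 4), so O_K = ℤ[√-201] and disc(K) = 4d = -804.
73 ∤ -804, so 73 is unramified.
Compute (-201/73) via Euler: 18^((73-1)/2) mod 73 = 1, so (-201/73) = 1.
Legendre symbol 1 ⇒ 73 is split.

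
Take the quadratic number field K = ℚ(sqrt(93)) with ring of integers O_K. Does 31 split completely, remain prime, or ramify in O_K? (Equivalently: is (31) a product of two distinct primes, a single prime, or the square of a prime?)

ramified — (31) = 𝔭²

93 mod 4 = 1, hence disc K = 93 and O_K = ℤ[(1+√93)/2].
disc(K) = 93 = 31·3, so p = 31 is ramified.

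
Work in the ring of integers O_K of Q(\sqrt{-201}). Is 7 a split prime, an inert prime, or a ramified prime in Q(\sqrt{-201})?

d = -201 ≡ 3 (mod 4), so O_K = ℤ[√-201] and disc(K) = 4d = -804.
Since gcd(7, -804) = 1 the prime 7 does not ramify.
(-201/7) = 2^3 mod 7 = 1, giving Legendre symbol 1.
(-201/7) = 1, so 7 splits.

splits completely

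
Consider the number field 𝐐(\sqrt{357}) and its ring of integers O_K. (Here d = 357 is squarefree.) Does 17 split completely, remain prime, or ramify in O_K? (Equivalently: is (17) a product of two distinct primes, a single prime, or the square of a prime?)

ramified — (17) = 𝔭²

d = 357 ≡ 1 (mod 4), so O_K = ℤ[(1+√357)/2] and disc(K) = d = 357.
17 divides disc(K) = 357, so 17 ramifies.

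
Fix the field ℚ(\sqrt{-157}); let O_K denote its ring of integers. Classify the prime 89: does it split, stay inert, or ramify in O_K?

-157 mod 4 = 3, hence disc K = 4·(-157) = -628 and O_K = ℤ[√-157].
disc(K) = -628 is not divisible by 89; 89 is unramified.
Compute (-157/89) via Euler: 21^((89-1)/2) mod 89 = 1, so (-157/89) = 1.
Legendre symbol 1 ⇒ 89 is split.

p splits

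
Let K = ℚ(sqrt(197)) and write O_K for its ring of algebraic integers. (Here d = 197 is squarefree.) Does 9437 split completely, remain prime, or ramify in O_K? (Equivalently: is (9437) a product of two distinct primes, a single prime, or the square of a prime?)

Since 197 ≡ 1 mod 4, the ring of integers is ℤ[(1+√197)/2] with discriminant 197.
Since gcd(9437, 197) = 1 the prime 9437 does not ramify.
Compute (197/9437) via Euler: 197^((9437-1)/2) mod 9437 = 1, so (197/9437) = 1.
Legendre symbol 1 ⇒ 9437 is split.

9437 splits in O_K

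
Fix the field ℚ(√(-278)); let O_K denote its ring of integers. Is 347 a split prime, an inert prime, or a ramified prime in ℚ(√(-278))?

Since -278 ≢ 1 mod 4, the ring of integers is ℤ[√-278] with discriminant 4·(-278) = -1112.
disc(K) = -1112 is not divisible by 347; 347 is unramified.
Euler's criterion: (-278)^173 mod 347 = 346. Thus (-278|347) = -1.
d is a non-residue mod p, hence 347 remains inert in O_K.

p is inert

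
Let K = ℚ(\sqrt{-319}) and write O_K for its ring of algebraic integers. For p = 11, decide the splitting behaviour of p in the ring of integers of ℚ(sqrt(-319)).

-319 mod 4 = 1, hence disc K = -319 and O_K = ℤ[(1+√-319)/2].
Ramification test: 11 | -319. The prime 11 ramifies in K.

ramifies in O_K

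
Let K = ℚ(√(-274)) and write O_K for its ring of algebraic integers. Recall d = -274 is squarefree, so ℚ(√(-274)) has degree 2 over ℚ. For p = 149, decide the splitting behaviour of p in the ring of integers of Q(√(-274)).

d = -274 ≡ 2 (mod 4), so O_K = ℤ[√-274] and disc(K) = 4d = -1096.
Since gcd(149, -1096) = 1 the prime 149 does not ramify.
Compute (-274/149) via Euler: 24^((149-1)/2) mod 149 = 1, so (-274/149) = 1.
d is a quadratic residue mod p, hence 149 splits in O_K.

split — (149) = 𝔭₁𝔭₂ with 𝔭₁ ≠ 𝔭₂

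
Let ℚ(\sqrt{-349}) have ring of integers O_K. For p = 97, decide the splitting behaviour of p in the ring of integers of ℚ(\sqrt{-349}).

p is inert

Since -349 ≢ 1 mod 4, the ring of integers is ℤ[√-349] with discriminant 4·(-349) = -1396.
disc(K) = -1396 is not divisible by 97; 97 is unramified.
Legendre symbol by Euler's criterion: (-349/97) ≡ (-349)^48 ≡ 96 (mod 97), i.e. (-349/97) = -1.
(-349/97) = -1, so 97 is inert.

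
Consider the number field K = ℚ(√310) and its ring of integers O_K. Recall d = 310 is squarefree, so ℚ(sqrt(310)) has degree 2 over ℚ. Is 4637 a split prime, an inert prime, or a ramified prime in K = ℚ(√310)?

d = 310 ≡ 2 (mod 4), so O_K = ℤ[√310] and disc(K) = 4d = 1240.
disc(K) = 1240 is not divisible by 4637; 4637 is unramified.
Legendre symbol by Euler's criterion: (310/4637) ≡ 310^2318 ≡ 1 (mod 4637), i.e. (310/4637) = 1.
(310/4637) = 1, so 4637 splits.

4637 splits in O_K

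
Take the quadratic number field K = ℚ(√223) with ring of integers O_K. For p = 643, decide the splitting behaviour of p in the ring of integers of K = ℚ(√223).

remains prime (inert)

223 mod 4 = 3, hence disc K = 4·223 = 892 and O_K = ℤ[√223].
643 ∤ 892, so 643 is unramified.
Compute (223/643) via Euler: 223^((643-1)/2) mod 643 = 642, so (223/643) = -1.
Legendre symbol -1 ⇒ 643 is inert.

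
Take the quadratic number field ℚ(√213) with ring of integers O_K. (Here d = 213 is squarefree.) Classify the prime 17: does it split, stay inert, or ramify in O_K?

d = 213 ≡ 1 (mod 4), so O_K = ℤ[(1+√213)/2] and disc(K) = d = 213.
17 ∤ 213, so 17 is unramified.
(213/17) = 9^8 mod 17 = 1, giving Legendre symbol 1.
d is a quadratic residue mod p, hence 17 splits in O_K.

17 splits in O_K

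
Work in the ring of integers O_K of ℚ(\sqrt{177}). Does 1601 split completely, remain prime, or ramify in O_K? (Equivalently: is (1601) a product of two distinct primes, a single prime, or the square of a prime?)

Since 177 ≡ 1 mod 4, the ring of integers is ℤ[(1+√177)/2] with discriminant 177.
Since gcd(1601, 177) = 1 the prime 1601 does not ramify.
Euler's criterion: 177^800 mod 1601 = 1. Thus (177|1601) = 1.
d is a quadratic residue mod p, hence 1601 splits in O_K.

p splits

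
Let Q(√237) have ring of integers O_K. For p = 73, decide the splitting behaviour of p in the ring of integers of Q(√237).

splits completely

d = 237 ≡ 1 (mod 4), so O_K = ℤ[(1+√237)/2] and disc(K) = d = 237.
Since gcd(73, 237) = 1 the prime 73 does not ramify.
(237/73) = 18^36 mod 73 = 1, giving Legendre symbol 1.
Legendre symbol 1 ⇒ 73 is split.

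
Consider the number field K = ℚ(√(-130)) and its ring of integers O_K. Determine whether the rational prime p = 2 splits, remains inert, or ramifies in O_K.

p ramifies

d = -130 ≡ 2 (mod 4), so O_K = ℤ[√-130] and disc(K) = 4d = -520.
disc(K) = -520 = 2·(-260), so p = 2 is ramified.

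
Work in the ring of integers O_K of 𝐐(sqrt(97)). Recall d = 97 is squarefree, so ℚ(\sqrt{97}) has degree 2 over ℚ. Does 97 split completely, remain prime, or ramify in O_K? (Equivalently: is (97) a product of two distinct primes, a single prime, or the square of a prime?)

Since 97 ≡ 1 mod 4, the ring of integers is ℤ[(1+√97)/2] with discriminant 97.
97 divides disc(K) = 97, so 97 ramifies.

ramified — (97) = 𝔭²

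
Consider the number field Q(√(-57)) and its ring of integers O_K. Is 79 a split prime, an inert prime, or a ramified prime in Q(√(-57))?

Since -57 ≢ 1 mod 4, the ring of integers is ℤ[√-57] with discriminant 4·(-57) = -228.
disc(K) = -228 is not divisible by 79; 79 is unramified.
Legendre symbol by Euler's criterion: (-57/79) ≡ (-57)^39 ≡ 1 (mod 79), i.e. (-57/79) = 1.
Legendre symbol 1 ⇒ 79 is split.

p splits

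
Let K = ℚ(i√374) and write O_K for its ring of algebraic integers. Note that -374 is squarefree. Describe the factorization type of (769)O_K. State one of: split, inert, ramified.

Since -374 ≢ 1 mod 4, the ring of integers is ℤ[√-374] with discriminant 4·(-374) = -1496.
Since gcd(769, -1496) = 1 the prime 769 does not ramify.
Legendre symbol by Euler's criterion: (-374/769) ≡ (-374)^384 ≡ 768 (mod 769), i.e. (-374/769) = -1.
(-374/769) = -1, so 769 is inert.

769 remains inert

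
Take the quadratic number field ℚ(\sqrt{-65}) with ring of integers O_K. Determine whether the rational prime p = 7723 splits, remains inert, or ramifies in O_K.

7723 splits in O_K

Since -65 ≢ 1 mod 4, the ring of integers is ℤ[√-65] with discriminant 4·(-65) = -260.
7723 ∤ -260, so 7723 is unramified.
Compute (-65/7723) via Euler: 7658^((7723-1)/2) mod 7723 = 1, so (-65/7723) = 1.
Legendre symbol 1 ⇒ 7723 is split.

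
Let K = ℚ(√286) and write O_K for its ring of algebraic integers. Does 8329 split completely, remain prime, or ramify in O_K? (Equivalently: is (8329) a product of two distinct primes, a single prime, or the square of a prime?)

d = 286 ≡ 2 (mod 4), so O_K = ℤ[√286] and disc(K) = 4d = 1144.
Since gcd(8329, 1144) = 1 the prime 8329 does not ramify.
Compute (286/8329) via Euler: 286^((8329-1)/2) mod 8329 = 8328, so (286/8329) = -1.
(286/8329) = -1, so 8329 is inert.

p is inert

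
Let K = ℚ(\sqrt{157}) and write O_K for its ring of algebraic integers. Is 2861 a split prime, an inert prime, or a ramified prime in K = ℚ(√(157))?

d = 157 ≡ 1 (mod 4), so O_K = ℤ[(1+√157)/2] and disc(K) = d = 157.
Since gcd(2861, 157) = 1 the prime 2861 does not ramify.
(157/2861) = 157^1430 mod 2861 = 1, giving Legendre symbol 1.
Legendre symbol 1 ⇒ 2861 is split.

splits completely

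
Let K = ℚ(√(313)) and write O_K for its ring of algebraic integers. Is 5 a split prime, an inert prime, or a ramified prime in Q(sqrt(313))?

p is inert

Since 313 ≡ 1 mod 4, the ring of integers is ℤ[(1+√313)/2] with discriminant 313.
disc(K) = 313 is not divisible by 5; 5 is unramified.
Legendre symbol by Euler's criterion: (313/5) ≡ 313^2 ≡ 4 (mod 5), i.e. (313/5) = -1.
Legendre symbol -1 ⇒ 5 is inert.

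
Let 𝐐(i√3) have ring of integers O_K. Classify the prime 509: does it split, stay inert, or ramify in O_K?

-3 mod 4 = 1, hence disc K = -3 and O_K = ℤ[(1+√-3)/2].
509 ∤ -3, so 509 is unramified.
Compute (-3/509) via Euler: 506^((509-1)/2) mod 509 = 508, so (-3/509) = -1.
(-3/509) = -1, so 509 is inert.

remains prime (inert)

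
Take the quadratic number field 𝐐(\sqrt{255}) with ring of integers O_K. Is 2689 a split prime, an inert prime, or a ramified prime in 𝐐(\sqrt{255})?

d = 255 ≡ 3 (mod 4), so O_K = ℤ[√255] and disc(K) = 4d = 1020.
Since gcd(2689, 1020) = 1 the prime 2689 does not ramify.
Legendre symbol by Euler's criterion: (255/2689) ≡ 255^1344 ≡ 2688 (mod 2689), i.e. (255/2689) = -1.
Legendre symbol -1 ⇒ 2689 is inert.

p is inert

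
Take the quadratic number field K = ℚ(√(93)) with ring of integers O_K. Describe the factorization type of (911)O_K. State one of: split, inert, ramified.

split

93 mod 4 = 1, hence disc K = 93 and O_K = ℤ[(1+√93)/2].
disc(K) = 93 is not divisible by 911; 911 is unramified.
Compute (93/911) via Euler: 93^((911-1)/2) mod 911 = 1, so (93/911) = 1.
(93/911) = 1, so 911 splits.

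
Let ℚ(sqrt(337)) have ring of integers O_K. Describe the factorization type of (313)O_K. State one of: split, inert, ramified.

splits completely

337 mod 4 = 1, hence disc K = 337 and O_K = ℤ[(1+√337)/2].
313 ∤ 337, so 313 is unramified.
Euler's criterion: 337^156 mod 313 = 1. Thus (337|313) = 1.
Legendre symbol 1 ⇒ 313 is split.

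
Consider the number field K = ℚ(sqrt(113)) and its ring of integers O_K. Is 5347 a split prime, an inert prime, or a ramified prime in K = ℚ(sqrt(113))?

113 mod 4 = 1, hence disc K = 113 and O_K = ℤ[(1+√113)/2].
5347 ∤ 113, so 5347 is unramified.
Euler's criterion: 113^2673 mod 5347 = 1. Thus (113|5347) = 1.
Legendre symbol 1 ⇒ 5347 is split.

5347 splits in O_K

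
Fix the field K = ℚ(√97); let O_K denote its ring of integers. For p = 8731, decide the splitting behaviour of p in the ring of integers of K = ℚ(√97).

p splits

d = 97 ≡ 1 (mod 4), so O_K = ℤ[(1+√97)/2] and disc(K) = d = 97.
Since gcd(8731, 97) = 1 the prime 8731 does not ramify.
Euler's criterion: 97^4365 mod 8731 = 1. Thus (97|8731) = 1.
Legendre symbol 1 ⇒ 8731 is split.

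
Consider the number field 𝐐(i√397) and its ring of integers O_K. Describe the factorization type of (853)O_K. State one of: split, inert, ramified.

remains prime (inert)

d = -397 ≡ 3 (mod 4), so O_K = ℤ[√-397] and disc(K) = 4d = -1588.
Since gcd(853, -1588) = 1 the prime 853 does not ramify.
Legendre symbol by Euler's criterion: (-397/853) ≡ (-397)^426 ≡ 852 (mod 853), i.e. (-397/853) = -1.
Legendre symbol -1 ⇒ 853 is inert.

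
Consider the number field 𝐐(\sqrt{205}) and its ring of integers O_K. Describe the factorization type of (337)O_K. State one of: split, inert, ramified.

337 remains inert

Since 205 ≡ 1 mod 4, the ring of integers is ℤ[(1+√205)/2] with discriminant 205.
disc(K) = 205 is not divisible by 337; 337 is unramified.
Legendre symbol by Euler's criterion: (205/337) ≡ 205^168 ≡ 336 (mod 337), i.e. (205/337) = -1.
(205/337) = -1, so 337 is inert.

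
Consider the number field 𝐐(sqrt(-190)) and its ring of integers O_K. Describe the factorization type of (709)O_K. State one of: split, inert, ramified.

-190 mod 4 = 2, hence disc K = 4·(-190) = -760 and O_K = ℤ[√-190].
709 ∤ -760, so 709 is unramified.
Compute (-190/709) via Euler: 519^((709-1)/2) mod 709 = 708, so (-190/709) = -1.
(-190/709) = -1, so 709 is inert.

p is inert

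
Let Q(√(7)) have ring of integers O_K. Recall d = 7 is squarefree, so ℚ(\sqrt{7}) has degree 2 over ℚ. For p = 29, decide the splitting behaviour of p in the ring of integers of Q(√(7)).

Since 7 ≢ 1 mod 4, the ring of integers is ℤ[√7] with discriminant 4·7 = 28.
29 ∤ 28, so 29 is unramified.
Legendre symbol by Euler's criterion: (7/29) ≡ 7^14 ≡ 1 (mod 29), i.e. (7/29) = 1.
Legendre symbol 1 ⇒ 29 is split.

29 splits in O_K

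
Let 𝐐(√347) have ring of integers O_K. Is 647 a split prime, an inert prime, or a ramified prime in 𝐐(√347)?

Since 347 ≢ 1 mod 4, the ring of integers is ℤ[√347] with discriminant 4·347 = 1388.
Since gcd(647, 1388) = 1 the prime 647 does not ramify.
(347/647) = 347^323 mod 647 = 646, giving Legendre symbol -1.
(347/647) = -1, so 647 is inert.

inert — (647) stays prime in O_K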